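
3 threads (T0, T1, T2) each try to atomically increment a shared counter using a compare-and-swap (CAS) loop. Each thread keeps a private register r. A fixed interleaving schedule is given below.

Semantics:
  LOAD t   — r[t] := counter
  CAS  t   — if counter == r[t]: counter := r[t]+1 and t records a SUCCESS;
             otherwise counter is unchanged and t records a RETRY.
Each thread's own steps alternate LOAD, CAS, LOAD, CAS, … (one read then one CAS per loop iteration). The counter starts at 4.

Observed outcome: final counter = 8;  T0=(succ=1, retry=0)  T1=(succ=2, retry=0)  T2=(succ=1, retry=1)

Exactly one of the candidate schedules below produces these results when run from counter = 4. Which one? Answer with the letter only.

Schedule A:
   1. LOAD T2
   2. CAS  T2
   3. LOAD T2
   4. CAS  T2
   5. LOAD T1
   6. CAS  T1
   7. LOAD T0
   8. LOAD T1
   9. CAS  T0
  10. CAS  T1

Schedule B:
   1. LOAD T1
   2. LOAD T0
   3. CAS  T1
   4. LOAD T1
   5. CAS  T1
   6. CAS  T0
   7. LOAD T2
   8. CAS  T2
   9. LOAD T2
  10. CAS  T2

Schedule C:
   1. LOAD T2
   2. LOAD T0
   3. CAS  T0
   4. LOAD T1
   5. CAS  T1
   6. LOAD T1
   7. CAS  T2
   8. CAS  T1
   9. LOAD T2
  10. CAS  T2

C

Simulating candidate C:
#1 T2 reads 4
#2 T0 reads 4
#3 T0 CAS(4→5) writes; counter now 5
#4 T1 reads 5
#5 T1 CAS(5→6) writes; counter now 6
#6 T1 reads 6
#7 T2 CAS(4→5) fails; counter now 6
#8 T1 CAS(6→7) writes; counter now 7
#9 T2 reads 7
#10 T2 CAS(7→8) writes; counter now 8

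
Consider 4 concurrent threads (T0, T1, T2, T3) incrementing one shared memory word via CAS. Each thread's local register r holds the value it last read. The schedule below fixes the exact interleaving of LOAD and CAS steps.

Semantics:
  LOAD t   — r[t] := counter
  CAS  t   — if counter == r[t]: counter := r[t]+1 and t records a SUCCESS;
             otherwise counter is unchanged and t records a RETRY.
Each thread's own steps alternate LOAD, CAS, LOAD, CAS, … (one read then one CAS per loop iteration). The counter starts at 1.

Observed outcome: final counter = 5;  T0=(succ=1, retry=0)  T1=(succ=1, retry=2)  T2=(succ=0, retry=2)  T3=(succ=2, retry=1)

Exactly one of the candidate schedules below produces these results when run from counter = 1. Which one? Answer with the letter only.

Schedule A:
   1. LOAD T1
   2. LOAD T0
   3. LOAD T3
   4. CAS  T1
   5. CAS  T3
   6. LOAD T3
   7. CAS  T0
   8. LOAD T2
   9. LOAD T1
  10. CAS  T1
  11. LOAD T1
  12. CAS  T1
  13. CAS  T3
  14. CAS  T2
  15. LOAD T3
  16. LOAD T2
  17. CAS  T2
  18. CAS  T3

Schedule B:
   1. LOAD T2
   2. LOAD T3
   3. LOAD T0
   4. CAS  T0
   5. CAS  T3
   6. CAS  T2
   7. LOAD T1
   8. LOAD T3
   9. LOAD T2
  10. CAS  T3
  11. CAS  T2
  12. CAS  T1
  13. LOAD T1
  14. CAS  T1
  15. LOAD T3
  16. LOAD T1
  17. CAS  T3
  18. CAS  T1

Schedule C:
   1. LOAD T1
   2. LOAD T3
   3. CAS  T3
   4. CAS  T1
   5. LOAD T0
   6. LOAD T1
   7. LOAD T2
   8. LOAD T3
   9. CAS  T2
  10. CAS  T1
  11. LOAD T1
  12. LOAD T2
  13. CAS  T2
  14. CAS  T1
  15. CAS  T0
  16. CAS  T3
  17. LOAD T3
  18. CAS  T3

B

Simulating candidate B:
[1] T2.load  rd  (counter 1, T2.r 1)
[2] T3.load  rd  (counter 1, T3.r 1)
[3] T0.load  rd  (counter 1, T0.r 1)
[4] T0.cas  hit  (counter 2, T0.r 1)
[5] T3.cas  miss  (counter 2, T3.r 1)
[6] T2.cas  miss  (counter 2, T2.r 1)
[7] T1.load  rd  (counter 2, T1.r 2)
[8] T3.load  rd  (counter 2, T3.r 2)
[9] T2.load  rd  (counter 2, T2.r 2)
[10] T3.cas  hit  (counter 3, T3.r 2)
[11] T2.cas  miss  (counter 3, T2.r 2)
[12] T1.cas  miss  (counter 3, T1.r 2)
[13] T1.load  rd  (counter 3, T1.r 3)
[14] T1.cas  hit  (counter 4, T1.r 3)
[15] T3.load  rd  (counter 4, T3.r 4)
[16] T1.load  rd  (counter 4, T1.r 4)
[17] T3.cas  hit  (counter 5, T3.r 4)
[18] T1.cas  miss  (counter 5, T1.r 4)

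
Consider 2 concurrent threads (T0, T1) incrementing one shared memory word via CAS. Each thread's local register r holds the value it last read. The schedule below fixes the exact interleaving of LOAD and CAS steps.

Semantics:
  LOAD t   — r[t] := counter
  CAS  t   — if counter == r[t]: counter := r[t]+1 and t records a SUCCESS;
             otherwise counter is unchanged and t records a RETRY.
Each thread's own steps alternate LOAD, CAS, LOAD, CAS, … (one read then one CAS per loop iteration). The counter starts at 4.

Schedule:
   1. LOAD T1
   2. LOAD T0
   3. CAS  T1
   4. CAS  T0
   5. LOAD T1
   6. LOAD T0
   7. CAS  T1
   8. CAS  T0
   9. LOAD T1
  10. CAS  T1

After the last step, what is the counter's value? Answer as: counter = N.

counter = 7

#1 T1 reads 4
#2 T0 reads 4
#3 T1 CAS(4→5) writes; counter now 5
#4 T0 CAS(4→5) fails; counter now 5
#5 T1 reads 5
#6 T0 reads 5
#7 T1 CAS(5→6) writes; counter now 6
#8 T0 CAS(5→6) fails; counter now 6
#9 T1 reads 6
#10 T1 CAS(6→7) writes; counter now 7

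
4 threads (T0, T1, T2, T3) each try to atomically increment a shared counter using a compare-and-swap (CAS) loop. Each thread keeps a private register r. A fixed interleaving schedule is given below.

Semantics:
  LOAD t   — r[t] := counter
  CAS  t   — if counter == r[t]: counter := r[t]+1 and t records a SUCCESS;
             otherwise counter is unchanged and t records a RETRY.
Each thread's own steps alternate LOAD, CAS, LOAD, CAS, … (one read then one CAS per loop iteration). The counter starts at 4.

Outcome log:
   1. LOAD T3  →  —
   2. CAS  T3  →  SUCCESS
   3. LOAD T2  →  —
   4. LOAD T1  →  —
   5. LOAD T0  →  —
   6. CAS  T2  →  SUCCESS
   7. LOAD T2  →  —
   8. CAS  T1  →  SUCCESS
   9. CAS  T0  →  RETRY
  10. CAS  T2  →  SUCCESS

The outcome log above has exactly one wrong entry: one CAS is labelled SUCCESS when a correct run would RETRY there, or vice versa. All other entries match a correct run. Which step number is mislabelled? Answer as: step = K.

Correct run:
T3 LOAD — after: cnt=4, r=4 — load
T3 CAS — after: cnt=5, r=4 — ok
T2 LOAD — after: cnt=5, r=5 — load
T1 LOAD — after: cnt=5, r=5 — load
T0 LOAD — after: cnt=5, r=5 — load
T2 CAS — after: cnt=6, r=5 — ok
T2 LOAD — after: cnt=6, r=6 — load
T1 CAS — after: cnt=6, r=5 — retry
T0 CAS — after: cnt=6, r=5 — retry
T2 CAS — after: cnt=7, r=6 — ok
Log disagrees first at step 8.

step = 8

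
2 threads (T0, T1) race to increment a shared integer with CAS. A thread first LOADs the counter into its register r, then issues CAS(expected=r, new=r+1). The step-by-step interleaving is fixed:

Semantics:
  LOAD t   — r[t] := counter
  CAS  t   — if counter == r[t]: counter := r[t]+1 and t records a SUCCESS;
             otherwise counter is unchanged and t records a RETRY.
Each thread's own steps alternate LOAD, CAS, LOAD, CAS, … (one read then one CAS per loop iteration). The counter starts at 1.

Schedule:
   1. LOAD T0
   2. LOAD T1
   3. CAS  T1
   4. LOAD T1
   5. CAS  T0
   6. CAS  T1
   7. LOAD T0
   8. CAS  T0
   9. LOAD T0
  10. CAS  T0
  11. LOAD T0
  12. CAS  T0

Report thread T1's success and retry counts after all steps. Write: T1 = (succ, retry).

T0 LOAD — after: cnt=1, r=1 — load
T1 LOAD — after: cnt=1, r=1 — load
T1 CAS — after: cnt=2, r=1 — ok
T1 LOAD — after: cnt=2, r=2 — load
T0 CAS — after: cnt=2, r=1 — retry
T1 CAS — after: cnt=3, r=2 — ok
T0 LOAD — after: cnt=3, r=3 — load
T0 CAS — after: cnt=4, r=3 — ok
T0 LOAD — after: cnt=4, r=4 — load
T0 CAS — after: cnt=5, r=4 — ok
T0 LOAD — after: cnt=5, r=5 — load
T0 CAS — after: cnt=6, r=5 — ok

T1 = (2, 0)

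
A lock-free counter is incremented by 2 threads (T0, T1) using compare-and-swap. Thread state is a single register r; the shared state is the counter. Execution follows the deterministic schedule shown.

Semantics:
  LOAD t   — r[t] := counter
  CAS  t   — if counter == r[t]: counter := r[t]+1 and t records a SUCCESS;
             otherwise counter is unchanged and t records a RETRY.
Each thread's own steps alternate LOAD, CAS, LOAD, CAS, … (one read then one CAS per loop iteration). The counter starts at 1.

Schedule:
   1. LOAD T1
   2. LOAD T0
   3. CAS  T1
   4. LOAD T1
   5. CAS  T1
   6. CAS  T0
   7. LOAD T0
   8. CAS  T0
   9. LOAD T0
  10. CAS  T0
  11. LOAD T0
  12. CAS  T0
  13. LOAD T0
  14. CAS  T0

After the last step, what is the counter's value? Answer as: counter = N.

counter = 7

step 1: T1 LOAD ⇒ load; ctr=1 reg=1
step 2: T0 LOAD ⇒ load; ctr=1 reg=1
step 3: T1 CAS ⇒ ok; ctr=2 reg=1
step 4: T1 LOAD ⇒ load; ctr=2 reg=2
step 5: T1 CAS ⇒ ok; ctr=3 reg=2
step 6: T0 CAS ⇒ retry; ctr=3 reg=1
step 7: T0 LOAD ⇒ load; ctr=3 reg=3
step 8: T0 CAS ⇒ ok; ctr=4 reg=3
step 9: T0 LOAD ⇒ load; ctr=4 reg=4
step 10: T0 CAS ⇒ ok; ctr=5 reg=4
step 11: T0 LOAD ⇒ load; ctr=5 reg=5
step 12: T0 CAS ⇒ ok; ctr=6 reg=5
step 13: T0 LOAD ⇒ load; ctr=6 reg=6
step 14: T0 CAS ⇒ ok; ctr=7 reg=6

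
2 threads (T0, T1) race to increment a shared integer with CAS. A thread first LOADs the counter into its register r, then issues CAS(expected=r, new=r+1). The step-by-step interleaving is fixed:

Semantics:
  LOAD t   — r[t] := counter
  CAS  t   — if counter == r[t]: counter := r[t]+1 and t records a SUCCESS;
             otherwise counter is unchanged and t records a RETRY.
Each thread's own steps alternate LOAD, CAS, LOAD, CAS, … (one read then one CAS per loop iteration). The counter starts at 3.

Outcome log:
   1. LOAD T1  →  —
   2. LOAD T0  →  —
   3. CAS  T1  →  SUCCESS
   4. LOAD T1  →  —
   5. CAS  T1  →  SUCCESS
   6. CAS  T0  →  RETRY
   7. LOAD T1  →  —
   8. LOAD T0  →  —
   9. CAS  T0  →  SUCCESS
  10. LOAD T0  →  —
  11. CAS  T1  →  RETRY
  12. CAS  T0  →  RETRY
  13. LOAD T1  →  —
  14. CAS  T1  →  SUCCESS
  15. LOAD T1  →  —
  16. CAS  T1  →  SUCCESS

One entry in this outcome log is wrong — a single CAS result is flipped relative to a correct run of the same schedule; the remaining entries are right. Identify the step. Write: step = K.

step = 12

Re-executing:
   1) LOAD T1:  M=3  r_T1=3
   2) LOAD T0:  M=3  r_T0=3
   3) CAS  T1:  M=4  r_T1=3 ✓
   4) LOAD T1:  M=4  r_T1=4
   5) CAS  T1:  M=5  r_T1=4 ✓
   6) CAS  T0:  M=5  r_T0=3 ✗
   7) LOAD T1:  M=5  r_T1=5
   8) LOAD T0:  M=5  r_T0=5
   9) CAS  T0:  M=6  r_T0=5 ✓
  10) LOAD T0:  M=6  r_T0=6
  11) CAS  T1:  M=6  r_T1=5 ✗
  12) CAS  T0:  M=7  r_T0=6 ✓
  13) LOAD T1:  M=7  r_T1=7
  14) CAS  T1:  M=8  r_T1=7 ✓
  15) LOAD T1:  M=8  r_T1=8
  16) CAS  T1:  M=9  r_T1=8 ✓
Mismatch at 12.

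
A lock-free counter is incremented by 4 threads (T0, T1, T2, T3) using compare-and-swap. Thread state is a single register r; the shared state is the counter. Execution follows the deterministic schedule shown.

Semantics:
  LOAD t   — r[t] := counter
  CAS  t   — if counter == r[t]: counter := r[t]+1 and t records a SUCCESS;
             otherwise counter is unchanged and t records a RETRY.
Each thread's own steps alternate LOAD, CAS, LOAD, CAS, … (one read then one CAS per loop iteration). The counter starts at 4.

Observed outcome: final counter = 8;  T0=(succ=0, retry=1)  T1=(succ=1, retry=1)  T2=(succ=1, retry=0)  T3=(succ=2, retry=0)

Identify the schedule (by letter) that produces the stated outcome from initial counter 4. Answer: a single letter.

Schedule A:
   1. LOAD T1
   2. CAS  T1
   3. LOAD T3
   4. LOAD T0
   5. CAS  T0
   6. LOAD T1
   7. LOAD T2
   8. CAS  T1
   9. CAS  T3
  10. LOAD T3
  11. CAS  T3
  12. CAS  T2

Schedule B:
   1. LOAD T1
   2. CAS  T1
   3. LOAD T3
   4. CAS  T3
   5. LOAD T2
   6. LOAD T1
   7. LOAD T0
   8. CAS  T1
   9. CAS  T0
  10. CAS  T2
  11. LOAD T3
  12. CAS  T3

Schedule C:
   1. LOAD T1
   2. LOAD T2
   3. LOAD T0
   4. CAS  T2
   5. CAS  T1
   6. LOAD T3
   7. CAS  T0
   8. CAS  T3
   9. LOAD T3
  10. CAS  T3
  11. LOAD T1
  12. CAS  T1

C

Tracing schedule C:
   1) LOAD T1:  M=4  r_T1=4
   2) LOAD T2:  M=4  r_T2=4
   3) LOAD T0:  M=4  r_T0=4
   4) CAS  T2:  M=5  r_T2=4 ✓
   5) CAS  T1:  M=5  r_T1=4 ✗
   6) LOAD T3:  M=5  r_T3=5
   7) CAS  T0:  M=5  r_T0=4 ✗
   8) CAS  T3:  M=6  r_T3=5 ✓
   9) LOAD T3:  M=6  r_T3=6
  10) CAS  T3:  M=7  r_T3=6 ✓
  11) LOAD T1:  M=7  r_T1=7
  12) CAS  T1:  M=8  r_T1=7 ✓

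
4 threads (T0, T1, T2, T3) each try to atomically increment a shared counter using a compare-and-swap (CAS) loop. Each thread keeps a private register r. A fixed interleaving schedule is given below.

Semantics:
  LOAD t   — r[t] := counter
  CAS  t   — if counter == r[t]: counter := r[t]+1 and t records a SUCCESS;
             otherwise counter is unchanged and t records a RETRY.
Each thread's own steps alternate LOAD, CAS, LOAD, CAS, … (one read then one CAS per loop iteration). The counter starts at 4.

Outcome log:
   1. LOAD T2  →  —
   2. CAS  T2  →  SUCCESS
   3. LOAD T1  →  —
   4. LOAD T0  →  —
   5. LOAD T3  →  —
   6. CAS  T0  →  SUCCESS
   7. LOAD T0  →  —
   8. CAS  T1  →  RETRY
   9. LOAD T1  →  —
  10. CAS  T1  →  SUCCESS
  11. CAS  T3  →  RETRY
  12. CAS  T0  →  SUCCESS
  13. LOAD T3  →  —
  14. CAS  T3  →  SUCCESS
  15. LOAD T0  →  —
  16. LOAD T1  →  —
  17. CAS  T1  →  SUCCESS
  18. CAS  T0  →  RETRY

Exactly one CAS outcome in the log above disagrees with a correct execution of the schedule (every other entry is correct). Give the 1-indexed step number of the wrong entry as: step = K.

Reference trace:
1. LOAD T2 → mem=4 r[T2]=4 [LOAD]
2. CAS T2 → mem=5 r[T2]=4 [OK]
3. LOAD T1 → mem=5 r[T1]=5 [LOAD]
4. LOAD T0 → mem=5 r[T0]=5 [LOAD]
5. LOAD T3 → mem=5 r[T3]=5 [LOAD]
6. CAS T0 → mem=6 r[T0]=5 [OK]
7. LOAD T0 → mem=6 r[T0]=6 [LOAD]
8. CAS T1 → mem=6 r[T1]=5 [RETRY]
9. LOAD T1 → mem=6 r[T1]=6 [LOAD]
10. CAS T1 → mem=7 r[T1]=6 [OK]
11. CAS T3 → mem=7 r[T3]=5 [RETRY]
12. CAS T0 → mem=7 r[T0]=6 [RETRY]
13. LOAD T3 → mem=7 r[T3]=7 [LOAD]
14. CAS T3 → mem=8 r[T3]=7 [OK]
15. LOAD T0 → mem=8 r[T0]=8 [LOAD]
16. LOAD T1 → mem=8 r[T1]=8 [LOAD]
17. CAS T1 → mem=9 r[T1]=8 [OK]
18. CAS T0 → mem=9 r[T0]=8 [RETRY]
Log disagrees first at step 12.

step = 12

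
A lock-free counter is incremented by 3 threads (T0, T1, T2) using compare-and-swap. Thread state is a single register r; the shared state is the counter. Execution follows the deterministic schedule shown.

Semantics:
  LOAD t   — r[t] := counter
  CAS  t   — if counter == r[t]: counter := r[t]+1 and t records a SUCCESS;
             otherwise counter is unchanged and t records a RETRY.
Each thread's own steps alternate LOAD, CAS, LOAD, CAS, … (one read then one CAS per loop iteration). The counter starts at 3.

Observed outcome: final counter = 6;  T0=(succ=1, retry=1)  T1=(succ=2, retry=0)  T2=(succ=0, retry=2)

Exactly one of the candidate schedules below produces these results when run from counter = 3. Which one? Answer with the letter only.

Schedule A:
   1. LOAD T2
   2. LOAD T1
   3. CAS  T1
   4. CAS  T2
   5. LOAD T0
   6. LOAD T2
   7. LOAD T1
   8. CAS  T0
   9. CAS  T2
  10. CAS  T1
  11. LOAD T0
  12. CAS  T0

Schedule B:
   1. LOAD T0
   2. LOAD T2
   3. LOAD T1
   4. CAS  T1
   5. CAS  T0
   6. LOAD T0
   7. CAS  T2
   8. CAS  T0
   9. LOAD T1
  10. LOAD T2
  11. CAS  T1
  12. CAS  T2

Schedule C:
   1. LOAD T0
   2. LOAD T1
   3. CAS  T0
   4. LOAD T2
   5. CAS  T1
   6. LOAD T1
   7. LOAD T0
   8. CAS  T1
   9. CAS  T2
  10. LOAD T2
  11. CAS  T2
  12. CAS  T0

Simulating candidate B:
step 1: T0 LOAD ⇒ load; ctr=3 reg=3
step 2: T2 LOAD ⇒ load; ctr=3 reg=3
step 3: T1 LOAD ⇒ load; ctr=3 reg=3
step 4: T1 CAS ⇒ ok; ctr=4 reg=3
step 5: T0 CAS ⇒ retry; ctr=4 reg=3
step 6: T0 LOAD ⇒ load; ctr=4 reg=4
step 7: T2 CAS ⇒ retry; ctr=4 reg=3
step 8: T0 CAS ⇒ ok; ctr=5 reg=4
step 9: T1 LOAD ⇒ load; ctr=5 reg=5
step 10: T2 LOAD ⇒ load; ctr=5 reg=5
step 11: T1 CAS ⇒ ok; ctr=6 reg=5
step 12: T2 CAS ⇒ retry; ctr=6 reg=5

B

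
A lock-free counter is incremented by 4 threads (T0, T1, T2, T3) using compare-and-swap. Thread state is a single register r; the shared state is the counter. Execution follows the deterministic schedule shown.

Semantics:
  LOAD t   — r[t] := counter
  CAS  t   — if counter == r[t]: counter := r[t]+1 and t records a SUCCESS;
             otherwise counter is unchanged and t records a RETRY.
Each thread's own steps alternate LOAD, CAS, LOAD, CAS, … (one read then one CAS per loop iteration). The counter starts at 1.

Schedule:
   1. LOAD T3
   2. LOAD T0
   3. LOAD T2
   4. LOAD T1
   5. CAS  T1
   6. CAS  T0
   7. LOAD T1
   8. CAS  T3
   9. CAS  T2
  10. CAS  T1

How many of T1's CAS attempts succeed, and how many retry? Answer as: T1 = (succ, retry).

T1 = (2, 0)

T3 LOAD — after: cnt=1, r=1 — load
T0 LOAD — after: cnt=1, r=1 — load
T2 LOAD — after: cnt=1, r=1 — load
T1 LOAD — after: cnt=1, r=1 — load
T1 CAS — after: cnt=2, r=1 — ok
T0 CAS — after: cnt=2, r=1 — retry
T1 LOAD — after: cnt=2, r=2 — load
T3 CAS — after: cnt=2, r=1 — retry
T2 CAS — after: cnt=2, r=1 — retry
T1 CAS — after: cnt=3, r=2 — ok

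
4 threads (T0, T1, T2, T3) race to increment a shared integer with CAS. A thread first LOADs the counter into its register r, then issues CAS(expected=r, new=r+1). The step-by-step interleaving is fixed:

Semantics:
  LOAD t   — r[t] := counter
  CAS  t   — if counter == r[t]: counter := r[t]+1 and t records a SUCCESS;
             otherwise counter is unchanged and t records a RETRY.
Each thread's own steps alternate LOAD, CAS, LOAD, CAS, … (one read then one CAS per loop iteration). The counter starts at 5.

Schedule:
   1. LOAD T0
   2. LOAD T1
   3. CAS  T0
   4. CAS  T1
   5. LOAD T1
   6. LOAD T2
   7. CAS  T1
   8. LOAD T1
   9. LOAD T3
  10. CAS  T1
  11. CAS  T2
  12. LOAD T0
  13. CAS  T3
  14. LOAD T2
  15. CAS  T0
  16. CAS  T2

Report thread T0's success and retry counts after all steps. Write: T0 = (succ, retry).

step 1: T0 LOAD ⇒ load; ctr=5 reg=5
step 2: T1 LOAD ⇒ load; ctr=5 reg=5
step 3: T0 CAS ⇒ ok; ctr=6 reg=5
step 4: T1 CAS ⇒ retry; ctr=6 reg=5
step 5: T1 LOAD ⇒ load; ctr=6 reg=6
step 6: T2 LOAD ⇒ load; ctr=6 reg=6
step 7: T1 CAS ⇒ ok; ctr=7 reg=6
step 8: T1 LOAD ⇒ load; ctr=7 reg=7
step 9: T3 LOAD ⇒ load; ctr=7 reg=7
step 10: T1 CAS ⇒ ok; ctr=8 reg=7
step 11: T2 CAS ⇒ retry; ctr=8 reg=6
step 12: T0 LOAD ⇒ load; ctr=8 reg=8
step 13: T3 CAS ⇒ retry; ctr=8 reg=7
step 14: T2 LOAD ⇒ load; ctr=8 reg=8
step 15: T0 CAS ⇒ ok; ctr=9 reg=8
step 16: T2 CAS ⇒ retry; ctr=9 reg=8

T0 = (2, 0)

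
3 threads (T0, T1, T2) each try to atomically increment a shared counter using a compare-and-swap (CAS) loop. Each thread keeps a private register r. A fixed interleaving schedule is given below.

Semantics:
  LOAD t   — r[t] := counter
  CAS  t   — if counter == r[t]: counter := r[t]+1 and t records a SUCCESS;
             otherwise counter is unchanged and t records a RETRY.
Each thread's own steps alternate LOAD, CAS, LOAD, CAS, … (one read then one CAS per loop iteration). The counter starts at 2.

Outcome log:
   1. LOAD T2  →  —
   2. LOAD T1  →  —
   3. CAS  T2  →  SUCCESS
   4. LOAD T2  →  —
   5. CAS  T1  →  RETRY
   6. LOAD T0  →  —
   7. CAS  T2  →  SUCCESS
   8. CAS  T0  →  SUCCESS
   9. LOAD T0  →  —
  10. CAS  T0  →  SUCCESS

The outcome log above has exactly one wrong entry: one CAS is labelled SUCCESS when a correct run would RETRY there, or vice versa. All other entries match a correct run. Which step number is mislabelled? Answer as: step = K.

Re-executing:
T2 LOAD — after: cnt=2, r=2 — load
T1 LOAD — after: cnt=2, r=2 — load
T2 CAS — after: cnt=3, r=2 — ok
T2 LOAD — after: cnt=3, r=3 — load
T1 CAS — after: cnt=3, r=2 — retry
T0 LOAD — after: cnt=3, r=3 — load
T2 CAS — after: cnt=4, r=3 — ok
T0 CAS — after: cnt=4, r=3 — retry
T0 LOAD — after: cnt=4, r=4 — load
T0 CAS — after: cnt=5, r=4 — ok
Mismatch at 8.

step = 8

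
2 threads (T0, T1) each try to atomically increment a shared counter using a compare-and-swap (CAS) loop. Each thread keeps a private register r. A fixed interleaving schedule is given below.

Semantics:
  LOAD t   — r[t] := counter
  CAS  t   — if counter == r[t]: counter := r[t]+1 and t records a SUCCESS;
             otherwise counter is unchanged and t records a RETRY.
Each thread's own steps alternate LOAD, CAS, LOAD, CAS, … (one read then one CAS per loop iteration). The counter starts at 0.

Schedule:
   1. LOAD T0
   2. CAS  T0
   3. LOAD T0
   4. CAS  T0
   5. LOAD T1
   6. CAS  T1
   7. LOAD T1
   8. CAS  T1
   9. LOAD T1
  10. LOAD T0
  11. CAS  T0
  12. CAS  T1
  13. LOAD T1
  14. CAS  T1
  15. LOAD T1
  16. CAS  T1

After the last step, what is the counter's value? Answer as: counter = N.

counter = 7

   1) LOAD T0:  M=0  r_T0=0
   2) CAS  T0:  M=1  r_T0=0 ✓
   3) LOAD T0:  M=1  r_T0=1
   4) CAS  T0:  M=2  r_T0=1 ✓
   5) LOAD T1:  M=2  r_T1=2
   6) CAS  T1:  M=3  r_T1=2 ✓
   7) LOAD T1:  M=3  r_T1=3
   8) CAS  T1:  M=4  r_T1=3 ✓
   9) LOAD T1:  M=4  r_T1=4
  10) LOAD T0:  M=4  r_T0=4
  11) CAS  T0:  M=5  r_T0=4 ✓
  12) CAS  T1:  M=5  r_T1=4 ✗
  13) LOAD T1:  M=5  r_T1=5
  14) CAS  T1:  M=6  r_T1=5 ✓
  15) LOAD T1:  M=6  r_T1=6
  16) CAS  T1:  M=7  r_T1=6 ✓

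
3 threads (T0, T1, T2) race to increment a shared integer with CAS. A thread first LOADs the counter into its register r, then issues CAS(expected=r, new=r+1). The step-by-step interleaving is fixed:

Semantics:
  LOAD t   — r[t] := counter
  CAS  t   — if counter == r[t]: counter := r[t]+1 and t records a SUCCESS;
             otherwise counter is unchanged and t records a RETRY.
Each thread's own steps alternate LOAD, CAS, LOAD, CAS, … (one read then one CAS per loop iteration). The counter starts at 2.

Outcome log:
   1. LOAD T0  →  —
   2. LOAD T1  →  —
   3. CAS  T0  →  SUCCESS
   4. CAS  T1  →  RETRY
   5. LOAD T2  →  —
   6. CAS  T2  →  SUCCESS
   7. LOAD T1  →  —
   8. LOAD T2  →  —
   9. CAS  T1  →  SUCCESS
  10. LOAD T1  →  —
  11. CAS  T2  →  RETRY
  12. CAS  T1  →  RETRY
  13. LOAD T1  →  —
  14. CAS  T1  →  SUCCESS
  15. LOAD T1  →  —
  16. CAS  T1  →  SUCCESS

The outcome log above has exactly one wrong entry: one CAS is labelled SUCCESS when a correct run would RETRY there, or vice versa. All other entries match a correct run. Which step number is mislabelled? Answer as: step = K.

Reference trace:
T0 LOAD — after: cnt=2, r=2 — load
T1 LOAD — after: cnt=2, r=2 — load
T0 CAS — after: cnt=3, r=2 — ok
T1 CAS — after: cnt=3, r=2 — retry
T2 LOAD — after: cnt=3, r=3 — load
T2 CAS — after: cnt=4, r=3 — ok
T1 LOAD — after: cnt=4, r=4 — load
T2 LOAD — after: cnt=4, r=4 — load
T1 CAS — after: cnt=5, r=4 — ok
T1 LOAD — after: cnt=5, r=5 — load
T2 CAS — after: cnt=5, r=4 — retry
T1 CAS — after: cnt=6, r=5 — ok
T1 LOAD — after: cnt=6, r=6 — load
T1 CAS — after: cnt=7, r=6 — ok
T1 LOAD — after: cnt=7, r=7 — load
T1 CAS — after: cnt=8, r=7 — ok
Mismatch at 12.

step = 12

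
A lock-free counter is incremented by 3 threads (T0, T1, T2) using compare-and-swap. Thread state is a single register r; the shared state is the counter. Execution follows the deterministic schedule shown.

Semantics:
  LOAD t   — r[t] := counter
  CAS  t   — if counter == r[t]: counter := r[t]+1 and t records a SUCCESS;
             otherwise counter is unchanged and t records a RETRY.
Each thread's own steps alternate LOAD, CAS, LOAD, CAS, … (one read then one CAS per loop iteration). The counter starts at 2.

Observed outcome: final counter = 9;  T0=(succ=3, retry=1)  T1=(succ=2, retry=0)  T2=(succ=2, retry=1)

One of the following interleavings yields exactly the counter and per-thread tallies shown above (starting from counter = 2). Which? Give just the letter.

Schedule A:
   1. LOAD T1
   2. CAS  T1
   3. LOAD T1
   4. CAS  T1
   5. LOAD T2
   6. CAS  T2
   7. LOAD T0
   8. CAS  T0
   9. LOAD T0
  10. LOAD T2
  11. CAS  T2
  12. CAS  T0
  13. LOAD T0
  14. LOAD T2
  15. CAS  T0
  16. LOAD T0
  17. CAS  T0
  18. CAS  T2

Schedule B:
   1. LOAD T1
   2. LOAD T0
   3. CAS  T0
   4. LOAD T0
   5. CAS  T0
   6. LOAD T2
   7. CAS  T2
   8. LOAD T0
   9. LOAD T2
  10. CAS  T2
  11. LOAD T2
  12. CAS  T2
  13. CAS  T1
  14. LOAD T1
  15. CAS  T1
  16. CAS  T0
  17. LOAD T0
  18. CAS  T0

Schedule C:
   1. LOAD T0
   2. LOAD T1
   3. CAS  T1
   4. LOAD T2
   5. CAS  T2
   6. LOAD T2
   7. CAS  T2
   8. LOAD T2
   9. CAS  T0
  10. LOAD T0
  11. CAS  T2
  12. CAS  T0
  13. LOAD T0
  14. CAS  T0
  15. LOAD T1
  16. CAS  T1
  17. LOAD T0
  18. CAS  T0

A

Run A:
step 1: T1 LOAD ⇒ load; ctr=2 reg=2
step 2: T1 CAS ⇒ ok; ctr=3 reg=2
step 3: T1 LOAD ⇒ load; ctr=3 reg=3
step 4: T1 CAS ⇒ ok; ctr=4 reg=3
step 5: T2 LOAD ⇒ load; ctr=4 reg=4
step 6: T2 CAS ⇒ ok; ctr=5 reg=4
step 7: T0 LOAD ⇒ load; ctr=5 reg=5
step 8: T0 CAS ⇒ ok; ctr=6 reg=5
step 9: T0 LOAD ⇒ load; ctr=6 reg=6
step 10: T2 LOAD ⇒ load; ctr=6 reg=6
step 11: T2 CAS ⇒ ok; ctr=7 reg=6
step 12: T0 CAS ⇒ retry; ctr=7 reg=6
step 13: T0 LOAD ⇒ load; ctr=7 reg=7
step 14: T2 LOAD ⇒ load; ctr=7 reg=7
step 15: T0 CAS ⇒ ok; ctr=8 reg=7
step 16: T0 LOAD ⇒ load; ctr=8 reg=8
step 17: T0 CAS ⇒ ok; ctr=9 reg=8
step 18: T2 CAS ⇒ retry; ctr=9 reg=7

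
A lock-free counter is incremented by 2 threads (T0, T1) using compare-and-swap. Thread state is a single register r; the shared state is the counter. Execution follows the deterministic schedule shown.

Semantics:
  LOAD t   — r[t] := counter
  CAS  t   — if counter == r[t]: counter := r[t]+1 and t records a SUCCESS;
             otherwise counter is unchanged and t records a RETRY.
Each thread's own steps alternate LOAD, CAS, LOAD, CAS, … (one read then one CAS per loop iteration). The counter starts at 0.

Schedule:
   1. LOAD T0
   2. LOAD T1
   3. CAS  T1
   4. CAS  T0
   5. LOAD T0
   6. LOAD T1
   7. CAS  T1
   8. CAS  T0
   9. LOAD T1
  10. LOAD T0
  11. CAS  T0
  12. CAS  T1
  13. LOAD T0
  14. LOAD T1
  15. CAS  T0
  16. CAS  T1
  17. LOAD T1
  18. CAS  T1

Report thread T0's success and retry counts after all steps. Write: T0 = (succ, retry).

   1) LOAD T0:  M=0  r_T0=0
   2) LOAD T1:  M=0  r_T1=0
   3) CAS  T1:  M=1  r_T1=0 ✓
   4) CAS  T0:  M=1  r_T0=0 ✗
   5) LOAD T0:  M=1  r_T0=1
   6) LOAD T1:  M=1  r_T1=1
   7) CAS  T1:  M=2  r_T1=1 ✓
   8) CAS  T0:  M=2  r_T0=1 ✗
   9) LOAD T1:  M=2  r_T1=2
  10) LOAD T0:  M=2  r_T0=2
  11) CAS  T0:  M=3  r_T0=2 ✓
  12) CAS  T1:  M=3  r_T1=2 ✗
  13) LOAD T0:  M=3  r_T0=3
  14) LOAD T1:  M=3  r_T1=3
  15) CAS  T0:  M=4  r_T0=3 ✓
  16) CAS  T1:  M=4  r_T1=3 ✗
  17) LOAD T1:  M=4  r_T1=4
  18) CAS  T1:  M=5  r_T1=4 ✓

T0 = (2, 2)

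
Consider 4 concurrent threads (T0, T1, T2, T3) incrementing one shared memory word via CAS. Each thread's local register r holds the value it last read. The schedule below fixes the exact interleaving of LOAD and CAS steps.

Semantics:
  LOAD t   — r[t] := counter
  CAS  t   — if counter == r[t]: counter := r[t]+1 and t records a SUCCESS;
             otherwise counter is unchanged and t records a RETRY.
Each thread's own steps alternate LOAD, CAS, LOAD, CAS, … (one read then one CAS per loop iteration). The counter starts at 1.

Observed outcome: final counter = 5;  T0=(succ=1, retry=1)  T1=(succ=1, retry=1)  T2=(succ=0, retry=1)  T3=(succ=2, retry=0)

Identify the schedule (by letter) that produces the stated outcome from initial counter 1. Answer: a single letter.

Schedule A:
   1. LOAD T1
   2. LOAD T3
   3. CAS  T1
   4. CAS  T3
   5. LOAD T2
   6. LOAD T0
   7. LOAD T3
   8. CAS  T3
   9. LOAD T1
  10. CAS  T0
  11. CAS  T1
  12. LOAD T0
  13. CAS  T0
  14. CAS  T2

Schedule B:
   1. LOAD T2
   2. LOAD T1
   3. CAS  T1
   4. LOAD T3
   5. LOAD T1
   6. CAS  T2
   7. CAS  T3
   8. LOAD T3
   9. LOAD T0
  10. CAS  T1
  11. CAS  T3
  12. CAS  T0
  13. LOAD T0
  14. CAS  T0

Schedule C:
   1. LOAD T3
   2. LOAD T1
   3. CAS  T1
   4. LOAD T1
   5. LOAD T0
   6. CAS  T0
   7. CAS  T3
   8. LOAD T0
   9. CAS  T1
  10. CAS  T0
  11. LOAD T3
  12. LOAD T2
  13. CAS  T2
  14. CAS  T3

Simulating candidate B:
1. LOAD T2 → mem=1 r[T2]=1 [LOAD]
2. LOAD T1 → mem=1 r[T1]=1 [LOAD]
3. CAS T1 → mem=2 r[T1]=1 [OK]
4. LOAD T3 → mem=2 r[T3]=2 [LOAD]
5. LOAD T1 → mem=2 r[T1]=2 [LOAD]
6. CAS T2 → mem=2 r[T2]=1 [RETRY]
7. CAS T3 → mem=3 r[T3]=2 [OK]
8. LOAD T3 → mem=3 r[T3]=3 [LOAD]
9. LOAD T0 → mem=3 r[T0]=3 [LOAD]
10. CAS T1 → mem=3 r[T1]=2 [RETRY]
11. CAS T3 → mem=4 r[T3]=3 [OK]
12. CAS T0 → mem=4 r[T0]=3 [RETRY]
13. LOAD T0 → mem=4 r[T0]=4 [LOAD]
14. CAS T0 → mem=5 r[T0]=4 [OK]

B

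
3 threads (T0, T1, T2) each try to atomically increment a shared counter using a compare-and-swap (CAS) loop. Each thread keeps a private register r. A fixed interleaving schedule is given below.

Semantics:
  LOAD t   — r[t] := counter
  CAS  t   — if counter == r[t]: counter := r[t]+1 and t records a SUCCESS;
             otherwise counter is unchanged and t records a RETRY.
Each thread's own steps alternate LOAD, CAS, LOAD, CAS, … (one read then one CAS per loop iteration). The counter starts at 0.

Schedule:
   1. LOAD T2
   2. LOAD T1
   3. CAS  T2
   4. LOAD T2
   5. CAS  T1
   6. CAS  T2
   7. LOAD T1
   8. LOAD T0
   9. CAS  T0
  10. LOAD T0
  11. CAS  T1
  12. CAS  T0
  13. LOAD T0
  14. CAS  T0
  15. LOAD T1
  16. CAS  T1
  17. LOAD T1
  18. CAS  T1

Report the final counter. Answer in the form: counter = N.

counter = 7

T2 LOAD — after: cnt=0, r=0 — load
T1 LOAD — after: cnt=0, r=0 — load
T2 CAS — after: cnt=1, r=0 — ok
T2 LOAD — after: cnt=1, r=1 — load
T1 CAS — after: cnt=1, r=0 — retry
T2 CAS — after: cnt=2, r=1 — ok
T1 LOAD — after: cnt=2, r=2 — load
T0 LOAD — after: cnt=2, r=2 — load
T0 CAS — after: cnt=3, r=2 — ok
T0 LOAD — after: cnt=3, r=3 — load
T1 CAS — after: cnt=3, r=2 — retry
T0 CAS — after: cnt=4, r=3 — ok
T0 LOAD — after: cnt=4, r=4 — load
T0 CAS — after: cnt=5, r=4 — ok
T1 LOAD — after: cnt=5, r=5 — load
T1 CAS — after: cnt=6, r=5 — ok
T1 LOAD — after: cnt=6, r=6 — load
T1 CAS — after: cnt=7, r=6 — ok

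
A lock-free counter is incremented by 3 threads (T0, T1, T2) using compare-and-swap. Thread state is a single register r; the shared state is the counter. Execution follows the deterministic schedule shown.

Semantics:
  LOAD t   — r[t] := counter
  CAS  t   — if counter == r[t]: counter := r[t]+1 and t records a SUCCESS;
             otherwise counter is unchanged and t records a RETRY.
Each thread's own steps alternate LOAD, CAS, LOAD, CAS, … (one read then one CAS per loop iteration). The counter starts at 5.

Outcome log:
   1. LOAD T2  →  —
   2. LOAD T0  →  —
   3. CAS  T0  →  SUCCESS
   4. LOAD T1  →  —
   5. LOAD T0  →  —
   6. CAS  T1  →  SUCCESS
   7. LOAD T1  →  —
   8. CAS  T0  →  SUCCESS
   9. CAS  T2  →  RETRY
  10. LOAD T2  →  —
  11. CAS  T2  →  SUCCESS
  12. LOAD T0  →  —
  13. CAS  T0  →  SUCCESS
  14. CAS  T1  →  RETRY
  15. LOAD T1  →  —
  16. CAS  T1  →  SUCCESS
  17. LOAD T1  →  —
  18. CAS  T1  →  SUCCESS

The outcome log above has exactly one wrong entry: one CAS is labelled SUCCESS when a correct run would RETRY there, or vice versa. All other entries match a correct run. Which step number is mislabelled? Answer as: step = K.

Reference trace:
step 1: T2 LOAD ⇒ load; ctr=5 reg=5
step 2: T0 LOAD ⇒ load; ctr=5 reg=5
step 3: T0 CAS ⇒ ok; ctr=6 reg=5
step 4: T1 LOAD ⇒ load; ctr=6 reg=6
step 5: T0 LOAD ⇒ load; ctr=6 reg=6
step 6: T1 CAS ⇒ ok; ctr=7 reg=6
step 7: T1 LOAD ⇒ load; ctr=7 reg=7
step 8: T0 CAS ⇒ retry; ctr=7 reg=6
step 9: T2 CAS ⇒ retry; ctr=7 reg=5
step 10: T2 LOAD ⇒ load; ctr=7 reg=7
step 11: T2 CAS ⇒ ok; ctr=8 reg=7
step 12: T0 LOAD ⇒ load; ctr=8 reg=8
step 13: T0 CAS ⇒ ok; ctr=9 reg=8
step 14: T1 CAS ⇒ retry; ctr=9 reg=7
step 15: T1 LOAD ⇒ load; ctr=9 reg=9
step 16: T1 CAS ⇒ ok; ctr=10 reg=9
step 17: T1 LOAD ⇒ load; ctr=10 reg=10
step 18: T1 CAS ⇒ ok; ctr=11 reg=10
Flip is step 8.

step = 8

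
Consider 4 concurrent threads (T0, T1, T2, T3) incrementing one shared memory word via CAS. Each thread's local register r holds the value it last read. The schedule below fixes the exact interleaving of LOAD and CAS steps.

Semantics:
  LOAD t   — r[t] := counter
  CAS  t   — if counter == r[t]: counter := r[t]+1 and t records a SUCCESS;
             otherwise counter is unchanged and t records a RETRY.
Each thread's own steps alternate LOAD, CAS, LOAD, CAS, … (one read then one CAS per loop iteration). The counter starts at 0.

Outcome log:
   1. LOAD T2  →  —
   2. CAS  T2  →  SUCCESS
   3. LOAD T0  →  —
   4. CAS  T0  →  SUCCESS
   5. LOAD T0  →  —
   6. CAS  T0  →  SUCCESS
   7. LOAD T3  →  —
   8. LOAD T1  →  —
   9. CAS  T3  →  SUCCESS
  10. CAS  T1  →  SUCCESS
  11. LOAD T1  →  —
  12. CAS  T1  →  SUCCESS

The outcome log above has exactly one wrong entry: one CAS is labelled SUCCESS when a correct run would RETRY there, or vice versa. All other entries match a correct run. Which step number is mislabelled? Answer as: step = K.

Re-executing:
step 1: T2 LOAD ⇒ load; ctr=0 reg=0
step 2: T2 CAS ⇒ ok; ctr=1 reg=0
step 3: T0 LOAD ⇒ load; ctr=1 reg=1
step 4: T0 CAS ⇒ ok; ctr=2 reg=1
step 5: T0 LOAD ⇒ load; ctr=2 reg=2
step 6: T0 CAS ⇒ ok; ctr=3 reg=2
step 7: T3 LOAD ⇒ load; ctr=3 reg=3
step 8: T1 LOAD ⇒ load; ctr=3 reg=3
step 9: T3 CAS ⇒ ok; ctr=4 reg=3
step 10: T1 CAS ⇒ retry; ctr=4 reg=3
step 11: T1 LOAD ⇒ load; ctr=4 reg=4
step 12: T1 CAS ⇒ ok; ctr=5 reg=4
Mismatch at 10.

step = 10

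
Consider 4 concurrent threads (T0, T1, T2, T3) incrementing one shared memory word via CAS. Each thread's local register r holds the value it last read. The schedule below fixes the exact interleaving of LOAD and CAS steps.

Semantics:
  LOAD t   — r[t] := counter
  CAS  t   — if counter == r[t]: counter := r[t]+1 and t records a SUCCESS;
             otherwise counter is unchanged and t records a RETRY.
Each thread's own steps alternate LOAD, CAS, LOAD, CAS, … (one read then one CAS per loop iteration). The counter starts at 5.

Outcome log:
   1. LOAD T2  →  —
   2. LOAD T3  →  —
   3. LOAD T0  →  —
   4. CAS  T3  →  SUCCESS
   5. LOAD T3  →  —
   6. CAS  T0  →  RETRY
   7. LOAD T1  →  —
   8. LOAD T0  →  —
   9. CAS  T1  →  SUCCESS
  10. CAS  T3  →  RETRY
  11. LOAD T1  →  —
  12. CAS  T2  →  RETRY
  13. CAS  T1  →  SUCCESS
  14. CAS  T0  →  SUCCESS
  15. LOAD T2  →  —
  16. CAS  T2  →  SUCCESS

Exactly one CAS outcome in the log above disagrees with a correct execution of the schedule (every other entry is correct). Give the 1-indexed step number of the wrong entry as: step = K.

step = 14

Correct run:
[1] T2.load  rd  (counter 5, T2.r 5)
[2] T3.load  rd  (counter 5, T3.r 5)
[3] T0.load  rd  (counter 5, T0.r 5)
[4] T3.cas  hit  (counter 6, T3.r 5)
[5] T3.load  rd  (counter 6, T3.r 6)
[6] T0.cas  miss  (counter 6, T0.r 5)
[7] T1.load  rd  (counter 6, T1.r 6)
[8] T0.load  rd  (counter 6, T0.r 6)
[9] T1.cas  hit  (counter 7, T1.r 6)
[10] T3.cas  miss  (counter 7, T3.r 6)
[11] T1.load  rd  (counter 7, T1.r 7)
[12] T2.cas  miss  (counter 7, T2.r 5)
[13] T1.cas  hit  (counter 8, T1.r 7)
[14] T0.cas  miss  (counter 8, T0.r 6)
[15] T2.load  rd  (counter 8, T2.r 8)
[16] T2.cas  hit  (counter 9, T2.r 8)
Mismatch at 14.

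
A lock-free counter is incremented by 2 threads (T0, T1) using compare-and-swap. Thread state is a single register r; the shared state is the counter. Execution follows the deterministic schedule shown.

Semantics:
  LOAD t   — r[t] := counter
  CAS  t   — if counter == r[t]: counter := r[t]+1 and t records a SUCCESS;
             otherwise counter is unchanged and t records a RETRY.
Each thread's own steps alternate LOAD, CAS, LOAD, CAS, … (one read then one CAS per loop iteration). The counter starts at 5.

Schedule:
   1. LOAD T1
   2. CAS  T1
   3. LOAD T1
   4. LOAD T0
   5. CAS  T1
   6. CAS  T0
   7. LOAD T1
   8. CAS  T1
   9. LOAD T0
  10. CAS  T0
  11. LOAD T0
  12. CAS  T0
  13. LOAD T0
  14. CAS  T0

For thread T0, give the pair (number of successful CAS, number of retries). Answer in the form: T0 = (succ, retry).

step 1: T1 LOAD ⇒ load; ctr=5 reg=5
step 2: T1 CAS ⇒ ok; ctr=6 reg=5
step 3: T1 LOAD ⇒ load; ctr=6 reg=6
step 4: T0 LOAD ⇒ load; ctr=6 reg=6
step 5: T1 CAS ⇒ ok; ctr=7 reg=6
step 6: T0 CAS ⇒ retry; ctr=7 reg=6
step 7: T1 LOAD ⇒ load; ctr=7 reg=7
step 8: T1 CAS ⇒ ok; ctr=8 reg=7
step 9: T0 LOAD ⇒ load; ctr=8 reg=8
step 10: T0 CAS ⇒ ok; ctr=9 reg=8
step 11: T0 LOAD ⇒ load; ctr=9 reg=9
step 12: T0 CAS ⇒ ok; ctr=10 reg=9
step 13: T0 LOAD ⇒ load; ctr=10 reg=10
step 14: T0 CAS ⇒ ok; ctr=11 reg=10

T0 = (3, 1)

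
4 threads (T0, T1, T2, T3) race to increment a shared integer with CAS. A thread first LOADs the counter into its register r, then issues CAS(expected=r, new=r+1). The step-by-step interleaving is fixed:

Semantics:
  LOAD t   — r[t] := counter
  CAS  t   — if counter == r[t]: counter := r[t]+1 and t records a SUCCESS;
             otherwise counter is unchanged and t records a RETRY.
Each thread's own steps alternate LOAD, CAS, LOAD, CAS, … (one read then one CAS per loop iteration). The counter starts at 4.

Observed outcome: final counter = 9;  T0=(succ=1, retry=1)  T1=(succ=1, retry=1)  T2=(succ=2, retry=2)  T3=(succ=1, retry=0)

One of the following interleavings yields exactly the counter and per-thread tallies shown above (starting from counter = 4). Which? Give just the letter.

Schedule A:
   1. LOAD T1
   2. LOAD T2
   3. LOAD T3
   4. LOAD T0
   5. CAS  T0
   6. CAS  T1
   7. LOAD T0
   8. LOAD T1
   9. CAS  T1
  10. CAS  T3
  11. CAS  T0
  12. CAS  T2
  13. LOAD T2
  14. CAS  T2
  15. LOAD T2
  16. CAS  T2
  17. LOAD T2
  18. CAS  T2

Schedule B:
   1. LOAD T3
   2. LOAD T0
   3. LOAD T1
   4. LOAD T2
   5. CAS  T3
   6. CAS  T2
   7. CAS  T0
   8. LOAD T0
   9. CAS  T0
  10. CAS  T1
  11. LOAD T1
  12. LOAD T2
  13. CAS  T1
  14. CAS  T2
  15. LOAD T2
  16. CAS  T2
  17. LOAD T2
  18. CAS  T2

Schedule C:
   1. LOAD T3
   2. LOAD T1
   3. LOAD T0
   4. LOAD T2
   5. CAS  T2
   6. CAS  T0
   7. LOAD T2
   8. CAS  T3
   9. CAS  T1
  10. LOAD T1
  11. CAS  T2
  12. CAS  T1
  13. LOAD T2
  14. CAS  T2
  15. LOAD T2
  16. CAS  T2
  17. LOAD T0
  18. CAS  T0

Run B:
   1) LOAD T3:  M=4  r_T3=4
   2) LOAD T0:  M=4  r_T0=4
   3) LOAD T1:  M=4  r_T1=4
   4) LOAD T2:  M=4  r_T2=4
   5) CAS  T3:  M=5  r_T3=4 ✓
   6) CAS  T2:  M=5  r_T2=4 ✗
   7) CAS  T0:  M=5  r_T0=4 ✗
   8) LOAD T0:  M=5  r_T0=5
   9) CAS  T0:  M=6  r_T0=5 ✓
  10) CAS  T1:  M=6  r_T1=4 ✗
  11) LOAD T1:  M=6  r_T1=6
  12) LOAD T2:  M=6  r_T2=6
  13) CAS  T1:  M=7  r_T1=6 ✓
  14) CAS  T2:  M=7  r_T2=6 ✗
  15) LOAD T2:  M=7  r_T2=7
  16) CAS  T2:  M=8  r_T2=7 ✓
  17) LOAD T2:  M=8  r_T2=8
  18) CAS  T2:  M=9  r_T2=8 ✓

B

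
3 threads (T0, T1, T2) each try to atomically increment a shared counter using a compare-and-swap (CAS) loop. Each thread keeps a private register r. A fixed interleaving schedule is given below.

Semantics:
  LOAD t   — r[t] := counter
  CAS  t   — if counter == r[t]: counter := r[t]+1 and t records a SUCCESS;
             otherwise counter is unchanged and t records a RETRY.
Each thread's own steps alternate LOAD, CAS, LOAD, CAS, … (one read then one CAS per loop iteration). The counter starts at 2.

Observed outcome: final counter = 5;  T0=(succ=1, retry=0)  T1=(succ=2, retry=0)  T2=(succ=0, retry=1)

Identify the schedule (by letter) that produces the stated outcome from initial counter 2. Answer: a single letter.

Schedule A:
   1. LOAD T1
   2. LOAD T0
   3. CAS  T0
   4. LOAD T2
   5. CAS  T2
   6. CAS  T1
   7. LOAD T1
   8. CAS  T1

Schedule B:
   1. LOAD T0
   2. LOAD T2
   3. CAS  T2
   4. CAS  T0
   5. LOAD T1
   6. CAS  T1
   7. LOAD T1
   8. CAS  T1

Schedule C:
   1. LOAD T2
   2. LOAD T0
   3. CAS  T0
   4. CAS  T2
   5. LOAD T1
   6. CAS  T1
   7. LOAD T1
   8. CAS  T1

Simulating candidate C:
T2 LOAD — after: cnt=2, r=2 — load
T0 LOAD — after: cnt=2, r=2 — load
T0 CAS — after: cnt=3, r=2 — ok
T2 CAS — after: cnt=3, r=2 — retry
T1 LOAD — after: cnt=3, r=3 — load
T1 CAS — after: cnt=4, r=3 — ok
T1 LOAD — after: cnt=4, r=4 — load
T1 CAS — after: cnt=5, r=4 — ok

C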